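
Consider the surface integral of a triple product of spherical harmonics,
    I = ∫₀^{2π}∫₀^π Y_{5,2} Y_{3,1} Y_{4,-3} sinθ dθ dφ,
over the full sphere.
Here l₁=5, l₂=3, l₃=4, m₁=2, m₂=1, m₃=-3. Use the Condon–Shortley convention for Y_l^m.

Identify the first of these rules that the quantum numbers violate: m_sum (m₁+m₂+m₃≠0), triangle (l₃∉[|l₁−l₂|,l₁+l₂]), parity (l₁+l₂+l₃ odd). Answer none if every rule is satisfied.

none

Σmᵢ = 0  ✓
l₃∈[|l₁−l₂|,l₁+l₂]=[2,8], have l₃=4  ✓
Σlᵢ = 12 ⇒ even  ✓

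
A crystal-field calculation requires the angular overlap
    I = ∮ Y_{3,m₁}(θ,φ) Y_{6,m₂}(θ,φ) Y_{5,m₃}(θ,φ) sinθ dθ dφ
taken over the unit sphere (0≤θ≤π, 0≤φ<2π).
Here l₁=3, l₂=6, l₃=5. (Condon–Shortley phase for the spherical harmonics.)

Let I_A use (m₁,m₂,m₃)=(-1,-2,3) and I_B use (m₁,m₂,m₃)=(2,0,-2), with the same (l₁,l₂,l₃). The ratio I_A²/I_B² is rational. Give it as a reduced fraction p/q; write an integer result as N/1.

Same 3,6,5: normalisation and zero-m 3j drop out of the ratio.
A: Δ: 4! 2! 8! / 15! → 1/675675; sum: t=2:+1/11520 t=3:−1/30240 t=4:+1/1935360 = 1/18432; 3j²(3 6 5; -1 -2 3) = Δ·Π!·Σ² = 7/429  (sign +1)
B: Δ: 4! 2! 8! / 15! → 1/675675; sum: t=0:+1/34560 t=1:−1/8640 = -1/11520; 3j²(3 6 5; 2 0 -2) = Δ·Π!·Σ² = 3/143  (sign +1)
I_A²/I_B² = (7/429)/(3/143) = 7/9

7/9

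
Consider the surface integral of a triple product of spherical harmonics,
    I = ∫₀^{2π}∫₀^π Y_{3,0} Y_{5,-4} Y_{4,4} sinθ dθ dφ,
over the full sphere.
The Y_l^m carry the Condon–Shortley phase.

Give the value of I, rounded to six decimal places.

m-sum 0 ✓  L=12 even ✓  2≤4≤8 ✓
Π(2lᵢ+1) = 7×11×9 = 693
triangle coeff Δ(3,5,4) = 1/180180
Σ_t [1,3]: t=1:−1/576 t=2:+1/144 t=3:−1/576 = 1/288
(3j)²=20/1001 [(3 5 4; 0 0 0)], sign=+1
Σ_t [1,1]: t=1:−1/8640 = -1/8640
(3j)²=28/715 [(3 5 4; 0 -4 4)], sign=-1
⇒ 4πI² = 1008/1859
I = (-1)√(1008/1859/(4π)) = -0.20772350

-0.207724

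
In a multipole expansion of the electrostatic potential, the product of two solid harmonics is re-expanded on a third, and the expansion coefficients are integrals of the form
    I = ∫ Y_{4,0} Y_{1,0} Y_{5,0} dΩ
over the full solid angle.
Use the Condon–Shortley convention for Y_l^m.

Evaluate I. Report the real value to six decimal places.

Rules hold: Σm=0, L=10 even, 3≤5≤5.
N = 9·3·11 = 297
Δ = 0!·8!·2!/11! = 1/495
Racah Σ t=0..0: t=0:+1/576 = 1/576
⇒ 3j(4 1 5; 0 0 0)² = 5/99, sgn -1
(m-triple is (0,0,0) — same symbol as above.)
4πI² = N·(3j₀)²·(3jₘ)² = 25/33
I = +1·√(0.757576/4π) = 0.24553200

0.245532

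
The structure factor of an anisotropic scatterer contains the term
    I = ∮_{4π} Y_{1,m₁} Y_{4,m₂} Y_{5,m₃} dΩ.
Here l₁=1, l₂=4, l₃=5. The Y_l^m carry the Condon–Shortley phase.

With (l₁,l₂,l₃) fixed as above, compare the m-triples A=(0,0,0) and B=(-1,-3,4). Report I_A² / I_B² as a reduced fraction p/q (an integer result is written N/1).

25/36

Same 1,4,5: normalisation and zero-m 3j drop out of the ratio.
A: Δ: 0! 2! 8! / 11! → 1/495; sum: t=0:+1/576 = 1/576; 3j²(1 4 5; 0 0 0) = Δ·Π!·Σ² = 5/99  (sign -1)
B: Δ: 0! 2! 8! / 11! → 1/495; sum: t=0:+1/10080 = 1/10080; 3j²(1 4 5; -1 -3 4) = Δ·Π!·Σ² = 4/55  (sign -1)
I_A²/I_B² = (5/99)/(4/55) = 25/36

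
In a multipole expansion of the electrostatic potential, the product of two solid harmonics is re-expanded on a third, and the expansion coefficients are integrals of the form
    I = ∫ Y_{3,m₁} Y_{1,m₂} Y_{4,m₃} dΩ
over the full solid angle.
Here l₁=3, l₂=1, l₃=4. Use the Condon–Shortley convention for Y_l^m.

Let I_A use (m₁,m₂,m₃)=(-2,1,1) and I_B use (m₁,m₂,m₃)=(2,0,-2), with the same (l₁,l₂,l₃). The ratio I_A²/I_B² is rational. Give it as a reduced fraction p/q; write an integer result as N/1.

1/4

Shared (l₁,l₂,l₃)=(3,1,4): N and (l;000)² cancel in I_A²/I_B².
A: Δ = 0!·6!·2!/9! = 1/252; Racah Σ t=0..0: t=0:+1/240 = 1/240; ⇒ 3j(3 1 4; -2 1 1)² = 1/84, sgn -1
B: Δ = 0!·6!·2!/9! = 1/252; Racah Σ t=0..0: t=0:+1/120 = 1/120; ⇒ 3j(3 1 4; 2 0 -2)² = 1/21, sgn +1
I_A²/I_B² = (1/84)/(1/21) = 1/4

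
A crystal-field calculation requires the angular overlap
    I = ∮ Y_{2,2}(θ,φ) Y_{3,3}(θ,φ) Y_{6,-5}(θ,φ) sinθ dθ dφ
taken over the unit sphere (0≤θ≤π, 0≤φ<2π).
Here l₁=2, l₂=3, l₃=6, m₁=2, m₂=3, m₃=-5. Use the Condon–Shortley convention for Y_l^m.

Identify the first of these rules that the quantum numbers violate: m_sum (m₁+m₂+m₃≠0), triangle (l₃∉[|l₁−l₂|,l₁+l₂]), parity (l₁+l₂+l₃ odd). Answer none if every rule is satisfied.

Σmᵢ = 0  ✓
l₃∈[|l₁−l₂|,l₁+l₂]=[1,5], have l₃=6  ✗
Σlᵢ = 11 ⇒ odd

triangle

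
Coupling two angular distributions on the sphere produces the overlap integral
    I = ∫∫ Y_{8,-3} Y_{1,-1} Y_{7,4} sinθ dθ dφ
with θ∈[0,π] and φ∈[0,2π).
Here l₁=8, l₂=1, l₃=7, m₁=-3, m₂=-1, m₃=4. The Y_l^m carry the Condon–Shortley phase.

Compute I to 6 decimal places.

Rules hold: Σm=0, L=16 even, 7≤7≤9.
N = 17·3·15 = 765
Δ = 2!·14!·0!/17! = 1/2040
Racah Σ t=1..1: t=1:−1/25401600 = -1/25401600
⇒ 3j(8 1 7; 0 0 0)² = 8/255, sgn +1
Racah Σ t=0..0: t=0:+1/479001600 = 1/479001600
⇒ 3j(8 1 7; -3 -1 4)² = 1/204, sgn -1
4πI² = N·(3j₀)²·(3jₘ)² = 2/17
I = -1·√(0.117647/4π) = -0.09675772

-0.096758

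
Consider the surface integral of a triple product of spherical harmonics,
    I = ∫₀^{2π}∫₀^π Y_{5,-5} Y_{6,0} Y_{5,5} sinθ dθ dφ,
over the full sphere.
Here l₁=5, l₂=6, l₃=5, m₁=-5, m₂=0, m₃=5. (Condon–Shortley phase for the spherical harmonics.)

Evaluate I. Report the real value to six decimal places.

0.046023

Checks pass: Σm=0; 16 even; l₃=5∈[1,11].
(2·5+1)(2·6+1)(2·5+1) = 1573
Δ: 6! 4! 6! / 17! → 1/28588560
sum: t=1:−1/345600 t=2:+1/13824 t=3:−1/5184 t=4:+1/13824 t=5:−1/345600 = -7/129600
3j²(5 6 5; 0 0 0) = Δ·Π!·Σ² = 80/7293  (sign +1)
sum: t=6:+1/12441600 = 1/12441600
3j²(5 6 5; -5 0 5) = Δ·Π!·Σ² = 15/9724  (sign +1)
combine: 4πI² = 1573·80/7293·15/9724 = 100/3757
take √, sign +1: I = 0.04602295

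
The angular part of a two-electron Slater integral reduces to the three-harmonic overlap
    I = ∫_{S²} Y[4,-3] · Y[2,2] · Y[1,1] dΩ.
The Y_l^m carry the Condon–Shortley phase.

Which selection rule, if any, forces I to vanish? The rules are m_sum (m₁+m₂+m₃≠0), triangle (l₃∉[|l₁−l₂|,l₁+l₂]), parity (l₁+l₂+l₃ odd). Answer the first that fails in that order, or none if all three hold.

azimuthal sum: -3 + 2 + 1 = 0  ✓
2 ≤ 1 ≤ 6 (triangle on l)  ✗
L = 4 + 2 + 1 = 7 (odd)

triangle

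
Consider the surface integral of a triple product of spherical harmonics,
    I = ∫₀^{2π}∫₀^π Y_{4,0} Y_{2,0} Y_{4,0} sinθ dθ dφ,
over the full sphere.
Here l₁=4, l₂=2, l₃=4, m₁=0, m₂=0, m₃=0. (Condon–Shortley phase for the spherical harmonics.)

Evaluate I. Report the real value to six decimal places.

m-sum 0 ✓  L=10 even ✓  2≤4≤6 ✓
Π(2lᵢ+1) = 9×5×9 = 405
triangle coeff Δ(4,2,4) = 1/13860
Σ_t [0,2]: t=0:+1/192 t=1:−1/36 t=2:+1/192 = -5/288
(3j)²=20/693 [(4 2 4; 0 0 0)], sign=-1
(m-triple is (0,0,0) — same symbol as above.)
⇒ 4πI² = 2000/5929
I = (+1)√(2000/5929/(4π)) = 0.16383977

0.163840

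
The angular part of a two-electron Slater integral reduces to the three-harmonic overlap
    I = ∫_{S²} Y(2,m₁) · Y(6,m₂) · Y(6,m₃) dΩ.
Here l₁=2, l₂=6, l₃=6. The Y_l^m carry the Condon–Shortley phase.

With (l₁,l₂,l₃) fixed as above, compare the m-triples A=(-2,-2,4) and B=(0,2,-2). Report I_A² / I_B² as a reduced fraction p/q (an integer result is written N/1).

l's match ⇒ only the (l;m) 3-j factors differ between A and B.
A: triangle coeff Δ(2,6,6) = 1/90090; Σ_t [2,2]: t=2:+1/322560 = 1/322560; (3j)²=18/1001 [(2 6 6; -2 -2 4)], sign=+1
B: triangle coeff Δ(2,6,6) = 1/90090; Σ_t [0,2]: t=0:+1/322560 t=1:−1/30240 t=2:+1/69120 = -1/64512; (3j)²=10/1001 [(2 6 6; 0 2 -2)], sign=-1
I_A²/I_B² = (18/1001)/(10/1001) = 9/5

9/5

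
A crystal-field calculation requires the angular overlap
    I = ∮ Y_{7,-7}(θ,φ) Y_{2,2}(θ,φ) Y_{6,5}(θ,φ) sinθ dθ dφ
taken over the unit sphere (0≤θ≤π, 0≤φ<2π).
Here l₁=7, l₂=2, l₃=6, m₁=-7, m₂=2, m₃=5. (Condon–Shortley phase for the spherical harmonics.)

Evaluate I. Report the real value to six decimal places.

0.000000

l₁+l₂+l₃=15 is odd: 3j(l;000)=0 ⇒ I=0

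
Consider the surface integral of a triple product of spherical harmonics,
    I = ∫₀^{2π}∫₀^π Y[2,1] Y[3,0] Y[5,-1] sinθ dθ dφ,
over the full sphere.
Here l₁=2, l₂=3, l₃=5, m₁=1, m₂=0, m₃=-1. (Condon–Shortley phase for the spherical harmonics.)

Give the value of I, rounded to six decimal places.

m-sum 0 ✓  L=10 even ✓  1≤5≤5 ✓
Π(2lᵢ+1) = 5×7×11 = 385
triangle coeff Δ(2,3,5) = 1/2310
Σ_t [0,0]: t=0:+1/144 = 1/144
(3j)²=10/231 [(2 3 5; 0 0 0)], sign=-1
Σ_t [0,0]: t=0:+1/216 = 1/216
(3j)²=8/231 [(2 3 5; 1 0 -1)], sign=+1
⇒ 4πI² = 400/693
I = (-1)√(400/693/(4π)) = -0.21431790

-0.214318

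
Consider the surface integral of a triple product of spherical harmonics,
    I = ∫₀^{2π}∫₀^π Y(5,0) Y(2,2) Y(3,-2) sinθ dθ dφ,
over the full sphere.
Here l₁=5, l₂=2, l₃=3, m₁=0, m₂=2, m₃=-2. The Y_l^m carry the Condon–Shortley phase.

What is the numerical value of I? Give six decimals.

Rules hold: Σm=0, L=10 even, 3≤3≤7.
N = 11·5·7 = 385
Δ = 4!·6!·0!/11! = 1/2310
Racah Σ t=2..2: t=2:+1/144 = 1/144
⇒ 3j(5 2 3; 0 0 0)² = 10/231, sgn -1
Racah Σ t=4..4: t=4:+1/2880 = 1/2880
⇒ 3j(5 2 3; 0 2 -2)² = 1/462, sgn -1
4πI² = N·(3j₀)²·(3jₘ)² = 25/693
I = +1·√(0.036075/4π) = 0.05357948

0.053579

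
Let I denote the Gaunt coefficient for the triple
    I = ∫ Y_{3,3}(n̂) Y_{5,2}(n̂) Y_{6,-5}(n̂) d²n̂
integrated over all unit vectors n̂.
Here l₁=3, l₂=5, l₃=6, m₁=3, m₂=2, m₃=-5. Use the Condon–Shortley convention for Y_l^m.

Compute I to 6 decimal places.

m-sum 0 ✓  L=14 even ✓  2≤6≤8 ✓
Π(2lᵢ+1) = 7×11×13 = 1001
triangle coeff Δ(3,5,6) = 1/675675
Σ_t [0,2]: t=0:+1/8640 t=1:−1/2304 t=2:+1/8640 = -7/34560
(3j)²=7/429 [(3 5 6; 0 0 0)], sign=-1
Σ_t [0,0]: t=0:+1/241920 = 1/241920
(3j)²=2/91 [(3 5 6; 3 2 -5)], sign=-1
⇒ 4πI² = 14/39
I = (+1)√(14/39/(4π)) = 0.16901560

0.169016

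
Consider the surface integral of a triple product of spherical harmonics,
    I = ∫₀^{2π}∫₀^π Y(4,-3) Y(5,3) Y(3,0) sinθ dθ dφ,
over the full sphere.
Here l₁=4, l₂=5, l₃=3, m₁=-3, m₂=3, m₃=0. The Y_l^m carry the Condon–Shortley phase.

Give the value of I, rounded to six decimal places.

0.103862

m-sum 0 ✓  L=12 even ✓  1≤3≤9 ✓
Π(2lᵢ+1) = 9×11×7 = 693
triangle coeff Δ(4,5,3) = 1/180180
Σ_t [2,4]: t=2:+1/576 t=3:−1/144 t=4:+1/576 = -1/288
(3j)²=20/1001 [(4 5 3; 0 0 0)], sign=+1
Σ_t [5,6]: t=5:−1/1440 t=6:+1/2880 = -1/2880
(3j)²=7/715 [(4 5 3; -3 3 0)], sign=+1
⇒ 4πI² = 252/1859
I = (+1)√(252/1859/(4π)) = 0.10386175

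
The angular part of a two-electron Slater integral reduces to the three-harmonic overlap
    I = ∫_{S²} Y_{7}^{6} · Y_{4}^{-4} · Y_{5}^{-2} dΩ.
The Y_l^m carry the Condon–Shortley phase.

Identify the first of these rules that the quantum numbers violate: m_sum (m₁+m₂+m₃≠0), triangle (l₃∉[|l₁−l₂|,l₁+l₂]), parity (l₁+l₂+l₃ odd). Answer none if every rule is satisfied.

m₁+m₂+m₃ = 6 − 4 − 2 = 0  ✓
triangle: |7−4|=3 ≤ l₃=5 ≤ 7+4=11  ✓
parity: l₁+l₂+l₃ = 16 is even  ✓

none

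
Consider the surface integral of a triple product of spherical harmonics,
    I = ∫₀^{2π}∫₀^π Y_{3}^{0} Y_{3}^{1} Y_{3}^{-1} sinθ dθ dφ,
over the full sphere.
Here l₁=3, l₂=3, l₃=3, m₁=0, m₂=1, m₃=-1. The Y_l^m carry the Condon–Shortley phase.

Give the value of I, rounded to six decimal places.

0.000000

L=9 odd ⇒ parity kills the (l;000) factor ⇒ I = 0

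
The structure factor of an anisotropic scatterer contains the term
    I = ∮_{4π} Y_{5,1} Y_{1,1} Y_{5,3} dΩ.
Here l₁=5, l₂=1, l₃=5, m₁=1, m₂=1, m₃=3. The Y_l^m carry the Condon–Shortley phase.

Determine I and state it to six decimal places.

0.000000

1 + 1 + 3 = 5 ≠ 0: azimuthal integral kills it; I = 0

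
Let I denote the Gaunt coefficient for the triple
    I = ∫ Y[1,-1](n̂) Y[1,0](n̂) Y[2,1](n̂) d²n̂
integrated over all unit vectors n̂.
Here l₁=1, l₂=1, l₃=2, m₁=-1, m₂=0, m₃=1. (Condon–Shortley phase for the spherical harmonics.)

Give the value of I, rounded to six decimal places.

m-sum 0 ✓  L=4 even ✓  0≤2≤2 ✓
Π(2lᵢ+1) = 3×3×5 = 45
triangle coeff Δ(1,1,2) = 1/30
Σ_t [0,0]: t=0:+1/1 = 1/1
(3j)²=2/15 [(1 1 2; 0 0 0)], sign=+1
Σ_t [0,0]: t=0:+1/2 = 1/2
(3j)²=1/10 [(1 1 2; -1 0 1)], sign=-1
⇒ 4πI² = 3/5
I = (-1)√(3/5/(4π)) = -0.21850969

-0.218510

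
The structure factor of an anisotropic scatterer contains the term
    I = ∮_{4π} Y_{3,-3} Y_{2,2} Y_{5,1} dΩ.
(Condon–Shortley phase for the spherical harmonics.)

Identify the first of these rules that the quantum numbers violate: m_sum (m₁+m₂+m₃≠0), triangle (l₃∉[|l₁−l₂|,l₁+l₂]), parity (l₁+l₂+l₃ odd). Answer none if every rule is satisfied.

none

m₁+m₂+m₃ = -3 + 2 + 1 = 0  ✓
triangle: |3−2|=1 ≤ l₃=5 ≤ 3+2=5  ✓
parity: l₁+l₂+l₃ = 10 is even  ✓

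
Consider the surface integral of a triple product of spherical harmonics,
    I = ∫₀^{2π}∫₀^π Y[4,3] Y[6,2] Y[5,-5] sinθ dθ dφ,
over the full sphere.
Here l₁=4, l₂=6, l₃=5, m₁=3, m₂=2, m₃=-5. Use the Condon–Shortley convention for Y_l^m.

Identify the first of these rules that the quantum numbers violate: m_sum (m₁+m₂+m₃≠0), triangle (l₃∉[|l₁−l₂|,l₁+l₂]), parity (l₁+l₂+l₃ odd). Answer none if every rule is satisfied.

azimuthal sum: 3 + 2 − 5 = 0  ✓
2 ≤ 5 ≤ 10 (triangle on l)  ✓
L = 4 + 6 + 5 = 15 (odd)  ✗

parity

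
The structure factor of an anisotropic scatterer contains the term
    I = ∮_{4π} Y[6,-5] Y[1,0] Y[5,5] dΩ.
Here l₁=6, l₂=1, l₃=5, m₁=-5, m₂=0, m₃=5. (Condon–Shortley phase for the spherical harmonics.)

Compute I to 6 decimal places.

-0.135514

Checks pass: Σm=0; 12 even; l₃=5∈[5,7].
(2·6+1)(2·1+1)(2·5+1) = 429
Δ: 2! 10! 0! / 13! → 1/858
sum: t=1:−1/14400 = -1/14400
3j²(6 1 5; 0 0 0) = Δ·Π!·Σ² = 6/143  (sign +1)
sum: t=1:−1/3628800 = -1/3628800
3j²(6 1 5; -5 0 5) = Δ·Π!·Σ² = 1/78  (sign -1)
combine: 4πI² = 429·6/143·1/78 = 3/13
take √, sign -1: I = -0.13551395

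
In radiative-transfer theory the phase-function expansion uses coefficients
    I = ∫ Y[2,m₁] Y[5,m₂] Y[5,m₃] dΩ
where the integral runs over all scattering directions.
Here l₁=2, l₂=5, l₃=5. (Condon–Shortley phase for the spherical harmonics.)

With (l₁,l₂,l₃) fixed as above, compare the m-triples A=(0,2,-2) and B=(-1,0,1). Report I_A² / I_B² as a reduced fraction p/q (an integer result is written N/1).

Shared (l₁,l₂,l₃)=(2,5,5): N and (l;000)² cancel in I_A²/I_B².
A: Δ = 2!·2!·8!/13! = 1/38610; Racah Σ t=0..2: t=0:+1/20160 t=1:−1/1440 t=2:+1/2880 = -1/3360; ⇒ 3j(2 5 5; 0 2 -2)² = 6/715, sgn +1
B: Δ = 2!·2!·8!/13! = 1/38610; Racah Σ t=1..2: t=1:−1/1152 t=2:+1/1440 = -1/5760; ⇒ 3j(2 5 5; -1 0 1)² = 1/858, sgn -1
I_A²/I_B² = (6/715)/(1/858) = 36/5

36/5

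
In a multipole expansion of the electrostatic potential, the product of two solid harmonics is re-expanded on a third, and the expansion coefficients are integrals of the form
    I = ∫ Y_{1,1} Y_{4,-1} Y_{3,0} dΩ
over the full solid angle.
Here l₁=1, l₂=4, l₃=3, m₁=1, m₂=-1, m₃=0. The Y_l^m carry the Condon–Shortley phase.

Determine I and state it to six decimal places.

Checks pass: Σm=0; 8 even; l₃=3∈[3,5].
(2·1+1)(2·4+1)(2·3+1) = 189
Δ: 2! 0! 6! / 9! → 1/252
sum: t=1:−1/36 = -1/36
3j²(1 4 3; 0 0 0) = Δ·Π!·Σ² = 4/63  (sign +1)
sum: t=0:+1/72 = 1/72
3j²(1 4 3; 1 -1 0) = Δ·Π!·Σ² = 5/126  (sign -1)
combine: 4πI² = 189·4/63·5/126 = 10/21
take √, sign -1: I = -0.19466390

-0.194664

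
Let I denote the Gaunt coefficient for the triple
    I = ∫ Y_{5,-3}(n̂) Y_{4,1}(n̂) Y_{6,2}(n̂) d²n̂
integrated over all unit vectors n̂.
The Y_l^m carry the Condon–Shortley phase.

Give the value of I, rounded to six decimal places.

Σlᵢ=15 odd — θ-integrand is odd under cosθ→−cosθ; I=0

0.000000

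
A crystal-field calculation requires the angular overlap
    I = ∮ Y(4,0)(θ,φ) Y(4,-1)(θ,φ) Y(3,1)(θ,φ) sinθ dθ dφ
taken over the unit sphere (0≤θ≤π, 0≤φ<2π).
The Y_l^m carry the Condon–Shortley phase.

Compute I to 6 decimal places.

0.000000

l₁+l₂+l₃=11 is odd: 3j(l;000)=0 ⇒ I=0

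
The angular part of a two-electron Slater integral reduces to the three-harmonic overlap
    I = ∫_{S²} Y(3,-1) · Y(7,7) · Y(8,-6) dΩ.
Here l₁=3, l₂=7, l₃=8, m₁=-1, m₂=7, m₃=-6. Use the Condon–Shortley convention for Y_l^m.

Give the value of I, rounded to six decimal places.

Checks pass: Σm=0; 18 even; l₃=8∈[4,10].
(2·3+1)(2·7+1)(2·8+1) = 1785
Δ: 2! 4! 12! / 19! → 1/5290740
sum: t=0:+1/7257600 t=1:−1/2073600 t=2:+1/7257600 = -1/4838400
3j²(3 7 8; 0 0 0) = Δ·Π!·Σ² = 252/20995  (sign -1)
sum: t=2:+1/3832012800 = 1/3832012800
3j²(3 7 8; -1 7 -6) = Δ·Π!·Σ² = 91/9690  (sign +1)
combine: 4πI² = 1785·252/20995·91/9690 = 6174/30685
take √, sign -1: I = -0.12653635

-0.126536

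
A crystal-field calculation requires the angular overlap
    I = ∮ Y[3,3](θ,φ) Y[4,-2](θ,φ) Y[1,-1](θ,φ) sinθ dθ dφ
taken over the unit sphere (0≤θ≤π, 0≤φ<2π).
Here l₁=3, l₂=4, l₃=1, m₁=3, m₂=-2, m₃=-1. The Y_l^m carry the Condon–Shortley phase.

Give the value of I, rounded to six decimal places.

Rules hold: Σm=0, L=8 even, 1≤1≤7.
N = 7·9·3 = 189
Δ = 6!·0!·2!/9! = 1/252
Racah Σ t=3..3: t=3:−1/36 = -1/36
⇒ 3j(3 4 1; 0 0 0)² = 4/63, sgn +1
Racah Σ t=0..0: t=0:+1/1440 = 1/1440
⇒ 3j(3 4 1; 3 -2 -1)² = 1/252, sgn +1
4πI² = N·(3j₀)²·(3jₘ)² = 1/21
I = +1·√(0.047619/4π) = 0.06155813

0.061558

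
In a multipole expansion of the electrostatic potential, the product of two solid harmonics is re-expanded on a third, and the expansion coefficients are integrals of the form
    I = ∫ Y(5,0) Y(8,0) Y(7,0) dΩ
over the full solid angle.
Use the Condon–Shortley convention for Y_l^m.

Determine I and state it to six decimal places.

0.116446

m-sum 0 ✓  L=20 even ✓  3≤7≤13 ✓
Π(2lᵢ+1) = 11×17×15 = 2805
triangle coeff Δ(5,8,7) = 1/814773960
Σ_t [1,5]: t=1:−1/87091200 t=2:+1/4976640 t=3:−1/2073600 t=4:+1/4976640 t=5:−1/87091200 = -1/9676800
(3j)²=360/46189 [(5 8 7; 0 0 0)], sign=+1
(m-triple is (0,0,0) — same symbol as above.)
⇒ 4πI² = 1944000/11408683
I = (+1)√(1944000/11408683/(4π)) = 0.11644623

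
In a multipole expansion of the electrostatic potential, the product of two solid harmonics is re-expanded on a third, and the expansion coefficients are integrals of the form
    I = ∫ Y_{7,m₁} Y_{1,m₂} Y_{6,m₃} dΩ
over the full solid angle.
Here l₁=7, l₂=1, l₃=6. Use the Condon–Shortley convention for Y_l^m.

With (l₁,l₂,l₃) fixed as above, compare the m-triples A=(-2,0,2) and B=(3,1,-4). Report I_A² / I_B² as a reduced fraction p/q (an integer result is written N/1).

15/2

Shared (l₁,l₂,l₃)=(7,1,6): N and (l;000)² cancel in I_A²/I_B².
A: Δ = 2!·12!·0!/15! = 1/1365; Racah Σ t=1..1: t=1:−1/967680 = -1/967680; ⇒ 3j(7 1 6; -2 0 2)² = 3/91, sgn -1
B: Δ = 2!·12!·0!/15! = 1/1365; Racah Σ t=2..2: t=2:+1/14515200 = 1/14515200; ⇒ 3j(7 1 6; 3 1 -4)² = 2/455, sgn +1
I_A²/I_B² = (3/91)/(2/455) = 15/2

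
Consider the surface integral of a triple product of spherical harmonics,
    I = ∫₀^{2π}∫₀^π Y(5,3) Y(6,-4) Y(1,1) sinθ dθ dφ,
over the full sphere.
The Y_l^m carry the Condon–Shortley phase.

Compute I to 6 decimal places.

m-sum 0 ✓  L=12 even ✓  1≤1≤11 ✓
Π(2lᵢ+1) = 11×13×3 = 429
triangle coeff Δ(5,6,1) = 1/858
Σ_t [5,5]: t=5:−1/14400 = -1/14400
(3j)²=6/143 [(5 6 1; 0 0 0)], sign=+1
Σ_t [2,2]: t=2:+1/161280 = 1/161280
(3j)²=15/286 [(5 6 1; 3 -4 1)], sign=+1
⇒ 4πI² = 135/143
I = (+1)√(135/143/(4π)) = 0.27409047

0.274090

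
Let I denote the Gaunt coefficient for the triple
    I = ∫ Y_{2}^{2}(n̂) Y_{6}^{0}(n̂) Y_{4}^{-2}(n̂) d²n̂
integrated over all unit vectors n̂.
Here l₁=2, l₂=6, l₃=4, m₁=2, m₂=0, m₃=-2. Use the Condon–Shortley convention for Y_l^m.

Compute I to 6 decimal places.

Rules hold: Σm=0, L=12 even, 4≤4≤8.
N = 5·13·9 = 585
Δ = 4!·0!·8!/13! = 1/6435
Racah Σ t=2..2: t=2:+1/2304 = 1/2304
⇒ 3j(2 6 4; 0 0 0)² = 5/143, sgn +1
Racah Σ t=0..0: t=0:+1/34560 = 1/34560
⇒ 3j(2 6 4; 2 0 -2)² = 1/429, sgn +1
4πI² = N·(3j₀)²·(3jₘ)² = 75/1573
I = +1·√(0.0476796/4π) = 0.06159725

0.061597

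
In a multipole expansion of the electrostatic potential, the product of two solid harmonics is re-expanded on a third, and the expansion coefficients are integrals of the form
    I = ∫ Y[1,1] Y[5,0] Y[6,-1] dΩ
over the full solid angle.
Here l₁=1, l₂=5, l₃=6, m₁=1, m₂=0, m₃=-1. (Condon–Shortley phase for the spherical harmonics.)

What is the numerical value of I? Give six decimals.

m-sum 0 ✓  L=12 even ✓  4≤6≤6 ✓
Π(2lᵢ+1) = 3×11×13 = 429
triangle coeff Δ(1,5,6) = 1/858
Σ_t [0,0]: t=0:+1/14400 = 1/14400
(3j)²=6/143 [(1 5 6; 0 0 0)], sign=+1
Σ_t [0,0]: t=0:+1/28800 = 1/28800
(3j)²=7/286 [(1 5 6; 1 0 -1)], sign=-1
⇒ 4πI² = 63/143
I = (-1)√(63/143/(4π)) = -0.18723944

-0.187239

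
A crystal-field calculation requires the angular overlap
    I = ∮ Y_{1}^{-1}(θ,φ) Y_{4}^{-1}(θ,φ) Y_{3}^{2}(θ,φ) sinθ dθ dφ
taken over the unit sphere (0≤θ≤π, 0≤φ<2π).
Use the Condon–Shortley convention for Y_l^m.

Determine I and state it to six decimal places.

-0.106622

Rules hold: Σm=0, L=8 even, 3≤3≤5.
N = 3·9·7 = 189
Δ = 2!·0!·6!/9! = 1/252
Racah Σ t=1..1: t=1:−1/36 = -1/36
⇒ 3j(1 4 3; 0 0 0)² = 4/63, sgn +1
Racah Σ t=2..2: t=2:+1/240 = 1/240
⇒ 3j(1 4 3; -1 -1 2)² = 1/84, sgn -1
4πI² = N·(3j₀)²·(3jₘ)² = 1/7
I = -1·√(0.142857/4π) = -0.10662181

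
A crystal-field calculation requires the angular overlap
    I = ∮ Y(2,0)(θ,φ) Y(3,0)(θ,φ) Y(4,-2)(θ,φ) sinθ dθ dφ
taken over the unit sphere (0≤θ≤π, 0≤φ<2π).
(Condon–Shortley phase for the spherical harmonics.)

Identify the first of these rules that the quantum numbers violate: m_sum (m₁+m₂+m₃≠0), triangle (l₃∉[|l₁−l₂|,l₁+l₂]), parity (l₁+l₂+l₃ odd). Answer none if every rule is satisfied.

m_sum

Σmᵢ = -2  ✗
l₃∈[|l₁−l₂|,l₁+l₂]=[1,5], have l₃=4
Σlᵢ = 9 ⇒ odd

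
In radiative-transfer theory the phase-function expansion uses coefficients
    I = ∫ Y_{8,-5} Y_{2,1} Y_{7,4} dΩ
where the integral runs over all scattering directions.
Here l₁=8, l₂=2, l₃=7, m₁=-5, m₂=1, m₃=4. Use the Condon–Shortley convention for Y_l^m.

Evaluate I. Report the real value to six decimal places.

0.000000

l₁+l₂+l₃=17 is odd: 3j(l;000)=0 ⇒ I=0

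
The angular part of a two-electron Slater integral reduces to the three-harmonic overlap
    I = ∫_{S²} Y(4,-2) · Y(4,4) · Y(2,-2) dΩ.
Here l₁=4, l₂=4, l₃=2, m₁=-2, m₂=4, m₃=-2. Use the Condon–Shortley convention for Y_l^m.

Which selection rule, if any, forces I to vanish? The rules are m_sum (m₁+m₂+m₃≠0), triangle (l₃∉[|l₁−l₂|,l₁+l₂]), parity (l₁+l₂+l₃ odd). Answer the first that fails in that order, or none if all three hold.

azimuthal sum: -2 + 4 − 2 = 0  ✓
0 ≤ 2 ≤ 8 (triangle on l)  ✓
L = 4 + 4 + 2 = 10 (even)  ✓

none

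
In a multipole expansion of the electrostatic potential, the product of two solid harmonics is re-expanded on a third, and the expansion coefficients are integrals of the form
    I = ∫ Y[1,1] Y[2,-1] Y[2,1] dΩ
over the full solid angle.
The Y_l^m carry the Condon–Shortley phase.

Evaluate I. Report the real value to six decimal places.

0.000000

1 − 1 + 1 = 1 ≠ 0: azimuthal integral kills it; I = 0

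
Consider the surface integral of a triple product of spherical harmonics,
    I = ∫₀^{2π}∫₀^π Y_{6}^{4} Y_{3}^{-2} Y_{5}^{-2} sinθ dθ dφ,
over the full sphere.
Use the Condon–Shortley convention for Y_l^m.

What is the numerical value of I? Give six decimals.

0.088266

m-sum 0 ✓  L=14 even ✓  3≤5≤9 ✓
Π(2lᵢ+1) = 13×7×11 = 1001
triangle coeff Δ(6,3,5) = 1/675675
Σ_t [1,3]: t=1:−1/8640 t=2:+1/2304 t=3:−1/8640 = 7/34560
(3j)²=7/429 [(6 3 5; 0 0 0)], sign=-1
Σ_t [0,1]: t=0:+1/34560 t=1:−1/60480 = 1/80640
(3j)²=6/1001 [(6 3 5; 4 -2 -2)], sign=-1
⇒ 4πI² = 14/143
I = (+1)√(14/143/(4π)) = 0.08826552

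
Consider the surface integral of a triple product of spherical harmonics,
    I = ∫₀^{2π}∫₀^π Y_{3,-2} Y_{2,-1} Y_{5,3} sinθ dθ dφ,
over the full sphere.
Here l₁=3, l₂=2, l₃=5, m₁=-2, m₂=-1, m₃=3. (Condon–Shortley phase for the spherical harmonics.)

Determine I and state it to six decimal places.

-0.253584

Checks pass: Σm=0; 10 even; l₃=5∈[1,5].
(2·3+1)(2·2+1)(2·5+1) = 385
Δ: 0! 6! 4! / 11! → 1/2310
sum: t=0:+1/144 = 1/144
3j²(3 2 5; 0 0 0) = Δ·Π!·Σ² = 10/231  (sign -1)
sum: t=0:+1/720 = 1/720
3j²(3 2 5; -2 -1 3) = Δ·Π!·Σ² = 8/165  (sign +1)
combine: 4πI² = 385·10/231·8/165 = 80/99
take √, sign -1: I = -0.25358436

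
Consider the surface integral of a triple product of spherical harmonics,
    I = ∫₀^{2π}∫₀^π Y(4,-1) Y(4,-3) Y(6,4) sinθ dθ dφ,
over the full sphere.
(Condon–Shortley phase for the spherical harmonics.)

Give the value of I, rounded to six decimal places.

Rules hold: Σm=0, L=14 even, 0≤6≤8.
N = 9·9·13 = 1053
Δ = 2!·6!·6!/15! = 1/1261260
Racah Σ t=0..2: t=0:+1/4608 t=1:−1/1296 t=2:+1/4608 = -7/20736
⇒ 3j(4 4 6; 0 0 0)² = 20/1287, sgn -1
Racah Σ t=0..1: t=0:+1/28800 t=1:−1/34560 = 1/172800
⇒ 3j(4 4 6; -1 -3 4)² = 1/1430, sgn +1
4πI² = N·(3j₀)²·(3jₘ)² = 18/1573
I = -1·√(0.0114431/4π) = -0.03017637

-0.030176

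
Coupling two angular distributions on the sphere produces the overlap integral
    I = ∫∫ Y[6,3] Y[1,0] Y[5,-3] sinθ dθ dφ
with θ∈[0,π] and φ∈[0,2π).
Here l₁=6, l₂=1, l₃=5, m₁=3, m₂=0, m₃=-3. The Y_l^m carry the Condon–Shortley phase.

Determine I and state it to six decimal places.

Checks pass: Σm=0; 12 even; l₃=5∈[5,7].
(2·6+1)(2·1+1)(2·5+1) = 429
Δ: 2! 10! 0! / 13! → 1/858
sum: t=1:−1/14400 = -1/14400
3j²(6 1 5; 0 0 0) = Δ·Π!·Σ² = 6/143  (sign +1)
sum: t=1:−1/80640 = -1/80640
3j²(6 1 5; 3 0 -3) = Δ·Π!·Σ² = 9/286  (sign -1)
combine: 4πI² = 429·6/143·9/286 = 81/143
take √, sign -1: I = -0.21230956

-0.212310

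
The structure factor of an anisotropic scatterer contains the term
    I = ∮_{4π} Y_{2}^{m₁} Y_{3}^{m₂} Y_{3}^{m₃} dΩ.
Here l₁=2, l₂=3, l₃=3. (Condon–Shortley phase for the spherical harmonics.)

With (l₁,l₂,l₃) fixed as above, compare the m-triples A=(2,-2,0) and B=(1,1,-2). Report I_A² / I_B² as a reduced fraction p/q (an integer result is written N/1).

4/3

l's match ⇒ only the (l;m) 3-j factors differ between A and B.
A: triangle coeff Δ(2,3,3) = 1/3780; Σ_t [0,0]: t=0:+1/24 = 1/24; (3j)²=1/21 [(2 3 3; 2 -2 0)], sign=-1
B: triangle coeff Δ(2,3,3) = 1/3780; Σ_t [0,1]: t=0:+1/48 t=1:−1/12 = -1/16; (3j)²=1/28 [(2 3 3; 1 1 -2)], sign=+1
I_A²/I_B² = (1/21)/(1/28) = 4/3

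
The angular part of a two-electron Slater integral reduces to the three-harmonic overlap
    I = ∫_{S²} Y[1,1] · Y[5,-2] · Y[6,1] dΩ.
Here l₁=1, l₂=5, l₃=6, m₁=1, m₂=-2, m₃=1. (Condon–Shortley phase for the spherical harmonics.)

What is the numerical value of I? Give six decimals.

-0.129207

Checks pass: Σm=0; 12 even; l₃=6∈[4,6].
(2·1+1)(2·5+1)(2·6+1) = 429
Δ: 0! 2! 10! / 13! → 1/858
sum: t=0:+1/14400 = 1/14400
3j²(1 5 6; 0 0 0) = Δ·Π!·Σ² = 6/143  (sign +1)
sum: t=0:+1/60480 = 1/60480
3j²(1 5 6; 1 -2 1) = Δ·Π!·Σ² = 5/429  (sign -1)
combine: 4πI² = 429·6/143·5/429 = 30/143
take √, sign -1: I = -0.12920749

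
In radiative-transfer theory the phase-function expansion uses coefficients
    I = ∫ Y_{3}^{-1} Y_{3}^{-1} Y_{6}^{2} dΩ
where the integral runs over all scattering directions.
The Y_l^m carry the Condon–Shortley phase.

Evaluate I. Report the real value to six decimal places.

Rules hold: Σm=0, L=12 even, 0≤6≤6.
N = 7·7·13 = 637
Δ = 0!·6!·6!/13! = 1/12012
Racah Σ t=0..0: t=0:+1/1296 = 1/1296
⇒ 3j(3 3 6; 0 0 0)² = 100/3003, sgn +1
Racah Σ t=0..0: t=0:+1/2304 = 1/2304
⇒ 3j(3 3 6; -1 -1 2)² = 5/143, sgn +1
4πI² = N·(3j₀)²·(3jₘ)² = 3500/4719
I = +1·√(0.741683/4π) = 0.24294284

0.242943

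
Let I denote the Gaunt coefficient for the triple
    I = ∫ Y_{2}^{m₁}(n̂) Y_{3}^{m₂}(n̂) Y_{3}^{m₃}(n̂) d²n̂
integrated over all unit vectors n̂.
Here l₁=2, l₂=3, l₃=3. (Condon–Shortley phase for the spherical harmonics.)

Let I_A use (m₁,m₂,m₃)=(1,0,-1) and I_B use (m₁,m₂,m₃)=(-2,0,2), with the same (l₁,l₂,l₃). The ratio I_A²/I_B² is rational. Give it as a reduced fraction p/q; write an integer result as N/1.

Shared (l₁,l₂,l₃)=(2,3,3): N and (l;000)² cancel in I_A²/I_B².
A: Δ = 2!·2!·4!/9! = 1/3780; Racah Σ t=0..1: t=0:+1/12 t=1:−1/8 = -1/24; ⇒ 3j(2 3 3; 1 0 -1)² = 1/210, sgn -1
B: Δ = 2!·2!·4!/9! = 1/3780; Racah Σ t=2..2: t=2:+1/24 = 1/24; ⇒ 3j(2 3 3; -2 0 2)² = 1/21, sgn -1
I_A²/I_B² = (1/210)/(1/21) = 1/10

1/10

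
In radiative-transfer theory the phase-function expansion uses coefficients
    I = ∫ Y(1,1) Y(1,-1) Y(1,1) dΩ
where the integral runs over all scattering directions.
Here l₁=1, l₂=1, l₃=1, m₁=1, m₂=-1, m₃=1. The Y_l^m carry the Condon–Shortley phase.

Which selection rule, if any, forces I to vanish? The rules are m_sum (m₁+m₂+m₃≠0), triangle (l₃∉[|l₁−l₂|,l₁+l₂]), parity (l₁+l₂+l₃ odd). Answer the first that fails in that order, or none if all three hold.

m₁+m₂+m₃ = 1 − 1 + 1 = 1  ✗
triangle: |1−1|=0 ≤ l₃=1 ≤ 1+1=2
parity: l₁+l₂+l₃ = 3 is odd

m_sum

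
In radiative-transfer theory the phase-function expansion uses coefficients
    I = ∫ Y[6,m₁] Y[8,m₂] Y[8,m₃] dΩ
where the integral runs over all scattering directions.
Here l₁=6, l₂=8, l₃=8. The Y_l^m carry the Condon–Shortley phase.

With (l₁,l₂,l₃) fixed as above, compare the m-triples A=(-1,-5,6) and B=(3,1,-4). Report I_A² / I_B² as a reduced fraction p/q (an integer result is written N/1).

1859/1500

Shared (l₁,l₂,l₃)=(6,8,8): N and (l;000)² cancel in I_A²/I_B².
A: Δ = 6!·6!·10!/23! = 1/13742520792; Racah Σ t=1..3: t=1:−1/6967296000 t=2:+1/2090188800 t=3:−1/6270566400 = 11/62705664000; ⇒ 3j(6 8 8; -1 -5 6)² = 1573/178296, sgn +1
B: Δ = 6!·6!·10!/23! = 1/13742520792; Racah Σ t=0..3: t=0:+1/9405849600 t=1:−1/464486400 t=2:+1/174182400 t=3:−1/447897600 = 11/7524679680; ⇒ 3j(6 8 8; 3 1 -4)² = 1375/193154, sgn +1
I_A²/I_B² = (1573/178296)/(1375/193154) = 1859/1500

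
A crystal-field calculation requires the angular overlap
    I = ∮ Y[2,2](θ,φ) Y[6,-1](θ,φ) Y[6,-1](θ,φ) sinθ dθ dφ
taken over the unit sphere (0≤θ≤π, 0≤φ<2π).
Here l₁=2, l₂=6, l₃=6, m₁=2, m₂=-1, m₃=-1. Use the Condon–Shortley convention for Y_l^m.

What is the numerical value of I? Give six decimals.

m-sum 0 ✓  L=14 even ✓  4≤6≤8 ✓
Π(2lᵢ+1) = 5×13×13 = 845
triangle coeff Δ(2,6,6) = 1/90090
Σ_t [0,2]: t=0:+1/69120 t=1:−1/14400 t=2:+1/69120 = -7/172800
(3j)²=14/715 [(2 6 6; 0 0 0)], sign=-1
Σ_t [0,0]: t=0:+1/57600 = 1/57600
(3j)²=21/715 [(2 6 6; 2 -1 -1)], sign=-1
⇒ 4πI² = 294/605
I = (+1)√(294/605/(4π)) = 0.19664868

0.196649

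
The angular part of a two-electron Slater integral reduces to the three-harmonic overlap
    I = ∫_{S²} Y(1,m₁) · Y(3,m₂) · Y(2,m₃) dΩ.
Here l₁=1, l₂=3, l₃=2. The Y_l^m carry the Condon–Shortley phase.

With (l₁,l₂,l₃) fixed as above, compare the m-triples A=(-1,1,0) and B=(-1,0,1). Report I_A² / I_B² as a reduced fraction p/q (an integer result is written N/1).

Shared (l₁,l₂,l₃)=(1,3,2): N and (l;000)² cancel in I_A²/I_B².
A: Δ = 2!·0!·4!/7! = 1/105; Racah Σ t=2..2: t=2:+1/8 = 1/8; ⇒ 3j(1 3 2; -1 1 0)² = 2/35, sgn +1
B: Δ = 2!·0!·4!/7! = 1/105; Racah Σ t=2..2: t=2:+1/12 = 1/12; ⇒ 3j(1 3 2; -1 0 1)² = 1/35, sgn -1
I_A²/I_B² = (2/35)/(1/35) = 2/1

2/1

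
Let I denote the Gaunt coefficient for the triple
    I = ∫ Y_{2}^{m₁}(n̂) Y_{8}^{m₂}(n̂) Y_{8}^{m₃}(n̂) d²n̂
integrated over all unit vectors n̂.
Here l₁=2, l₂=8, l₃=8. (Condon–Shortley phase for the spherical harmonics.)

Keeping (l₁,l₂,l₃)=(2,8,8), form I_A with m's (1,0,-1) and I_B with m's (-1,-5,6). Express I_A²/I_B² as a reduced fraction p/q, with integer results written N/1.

l's match ⇒ only the (l;m) 3-j factors differ between A and B.
A: triangle coeff Δ(2,8,8) = 1/348840; Σ_t [0,1]: t=0:+1/58060800 t=1:−1/50803200 = -1/406425600; (3j)²=1/3230 [(2 8 8; 1 0 -1)], sign=+1
B: triangle coeff Δ(2,8,8) = 1/348840; Σ_t [1,2]: t=1:−1/1916006400 t=2:+1/12454041600 = -1/2264371200; (3j)²=847/38760 [(2 8 8; -1 -5 6)], sign=-1
I_A²/I_B² = (1/3230)/(847/38760) = 12/847

12/847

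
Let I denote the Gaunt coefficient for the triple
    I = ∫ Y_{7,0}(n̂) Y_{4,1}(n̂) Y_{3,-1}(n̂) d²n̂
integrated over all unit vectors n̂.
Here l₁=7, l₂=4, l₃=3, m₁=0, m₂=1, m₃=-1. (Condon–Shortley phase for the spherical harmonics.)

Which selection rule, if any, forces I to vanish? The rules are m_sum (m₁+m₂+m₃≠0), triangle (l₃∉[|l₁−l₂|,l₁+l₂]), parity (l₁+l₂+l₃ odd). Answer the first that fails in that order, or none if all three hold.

m₁+m₂+m₃ = 0 + 1 − 1 = 0  ✓
triangle: |7−4|=3 ≤ l₃=3 ≤ 7+4=11  ✓
parity: l₁+l₂+l₃ = 14 is even  ✓

none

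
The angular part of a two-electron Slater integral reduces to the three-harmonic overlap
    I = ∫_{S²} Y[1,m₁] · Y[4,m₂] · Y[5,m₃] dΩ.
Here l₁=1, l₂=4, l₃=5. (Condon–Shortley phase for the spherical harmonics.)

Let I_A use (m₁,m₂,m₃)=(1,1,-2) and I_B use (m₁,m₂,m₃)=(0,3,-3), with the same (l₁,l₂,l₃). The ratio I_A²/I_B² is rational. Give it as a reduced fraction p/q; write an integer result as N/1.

Shared (l₁,l₂,l₃)=(1,4,5): N and (l;000)² cancel in I_A²/I_B².
A: Δ = 0!·2!·8!/11! = 1/495; Racah Σ t=0..0: t=0:+1/1440 = 1/1440; ⇒ 3j(1 4 5; 1 1 -2)² = 7/165, sgn -1
B: Δ = 0!·2!·8!/11! = 1/495; Racah Σ t=0..0: t=0:+1/5040 = 1/5040; ⇒ 3j(1 4 5; 0 3 -3)² = 16/495, sgn +1
I_A²/I_B² = (7/165)/(16/495) = 21/16

21/16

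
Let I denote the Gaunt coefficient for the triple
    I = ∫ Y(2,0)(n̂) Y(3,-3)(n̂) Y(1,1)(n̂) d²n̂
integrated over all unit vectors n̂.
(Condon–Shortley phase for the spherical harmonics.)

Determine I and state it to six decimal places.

0.000000

Σmᵢ = -2 ≠ 0, so the φ-integral vanishes; I = 0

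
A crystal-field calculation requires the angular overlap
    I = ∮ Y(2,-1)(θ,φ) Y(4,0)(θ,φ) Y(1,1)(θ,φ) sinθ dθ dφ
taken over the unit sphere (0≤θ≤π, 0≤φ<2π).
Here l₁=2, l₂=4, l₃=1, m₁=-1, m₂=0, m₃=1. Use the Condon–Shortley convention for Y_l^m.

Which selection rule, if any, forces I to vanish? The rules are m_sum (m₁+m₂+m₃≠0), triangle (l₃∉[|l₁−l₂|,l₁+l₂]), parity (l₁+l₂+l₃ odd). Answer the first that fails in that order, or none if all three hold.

triangle

azimuthal sum: -1 + 0 + 1 = 0  ✓
2 ≤ 1 ≤ 6 (triangle on l)  ✗
L = 2 + 4 + 1 = 7 (odd)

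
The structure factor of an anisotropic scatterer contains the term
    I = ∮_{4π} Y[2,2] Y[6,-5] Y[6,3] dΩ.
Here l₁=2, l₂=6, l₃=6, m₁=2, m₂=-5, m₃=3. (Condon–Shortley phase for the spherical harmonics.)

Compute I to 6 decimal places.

m-sum 0 ✓  L=14 even ✓  4≤6≤8 ✓
Π(2lᵢ+1) = 5×13×13 = 845
triangle coeff Δ(2,6,6) = 1/90090
Σ_t [0,2]: t=0:+1/69120 t=1:−1/14400 t=2:+1/69120 = -7/172800
(3j)²=14/715 [(2 6 6; 0 0 0)], sign=-1
Σ_t [0,0]: t=0:+1/1451520 = 1/1451520
(3j)²=1/91 [(2 6 6; 2 -5 3)], sign=-1
⇒ 4πI² = 2/11
I = (+1)√(2/11/(4π)) = 0.12028562

0.120286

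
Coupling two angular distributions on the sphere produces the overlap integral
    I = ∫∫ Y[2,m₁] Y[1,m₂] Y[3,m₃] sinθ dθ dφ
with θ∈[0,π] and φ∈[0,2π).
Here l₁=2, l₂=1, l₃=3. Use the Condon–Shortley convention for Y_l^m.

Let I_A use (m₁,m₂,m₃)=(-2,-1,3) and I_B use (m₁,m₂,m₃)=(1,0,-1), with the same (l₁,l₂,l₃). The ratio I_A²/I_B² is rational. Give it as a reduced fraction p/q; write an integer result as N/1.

Same 2,1,3: normalisation and zero-m 3j drop out of the ratio.
A: Δ: 0! 4! 2! / 7! → 1/105; sum: t=0:+1/48 = 1/48; 3j²(2 1 3; -2 -1 3) = Δ·Π!·Σ² = 1/7  (sign +1)
B: Δ: 0! 4! 2! / 7! → 1/105; sum: t=0:+1/6 = 1/6; 3j²(2 1 3; 1 0 -1) = Δ·Π!·Σ² = 8/105  (sign +1)
I_A²/I_B² = (1/7)/(8/105) = 15/8

15/8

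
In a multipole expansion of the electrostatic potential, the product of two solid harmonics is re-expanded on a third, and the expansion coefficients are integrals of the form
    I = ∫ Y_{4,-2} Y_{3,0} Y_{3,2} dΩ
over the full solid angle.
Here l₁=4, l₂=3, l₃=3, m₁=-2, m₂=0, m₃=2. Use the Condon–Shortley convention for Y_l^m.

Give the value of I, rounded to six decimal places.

m-sum 0 ✓  L=10 even ✓  1≤3≤7 ✓
Π(2lᵢ+1) = 9×7×7 = 441
triangle coeff Δ(4,3,3) = 1/34650
Σ_t [1,3]: t=1:−1/72 t=2:+1/16 t=3:−1/72 = 5/144
(3j)²=2/77 [(4 3 3; 0 0 0)], sign=-1
Σ_t [2,3]: t=2:+1/96 t=3:−1/72 = -1/288
(3j)²=1/462 [(4 3 3; -2 0 2)], sign=+1
⇒ 4πI² = 3/121
I = (-1)√(3/121/(4π)) = -0.04441841

-0.044418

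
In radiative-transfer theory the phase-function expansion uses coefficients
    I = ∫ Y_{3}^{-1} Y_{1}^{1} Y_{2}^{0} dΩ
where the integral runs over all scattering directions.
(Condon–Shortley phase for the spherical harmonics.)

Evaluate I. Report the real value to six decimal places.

-0.202301

m-sum 0 ✓  L=6 even ✓  2≤2≤4 ✓
Π(2lᵢ+1) = 7×3×5 = 105
triangle coeff Δ(3,1,2) = 1/105
Σ_t [1,1]: t=1:−1/4 = -1/4
(3j)²=3/35 [(3 1 2; 0 0 0)], sign=-1
Σ_t [2,2]: t=2:+1/8 = 1/8
(3j)²=2/35 [(3 1 2; -1 1 0)], sign=+1
⇒ 4πI² = 18/35
I = (-1)√(18/35/(4π)) = -0.20230066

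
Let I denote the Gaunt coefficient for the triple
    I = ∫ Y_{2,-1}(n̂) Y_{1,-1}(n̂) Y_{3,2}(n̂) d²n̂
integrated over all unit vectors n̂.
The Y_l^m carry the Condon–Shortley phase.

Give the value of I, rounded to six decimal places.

m-sum 0 ✓  L=6 even ✓  1≤3≤3 ✓
Π(2lᵢ+1) = 5×3×7 = 105
triangle coeff Δ(2,1,3) = 1/105
Σ_t [0,0]: t=0:+1/4 = 1/4
(3j)²=3/35 [(2 1 3; 0 0 0)], sign=-1
Σ_t [0,0]: t=0:+1/12 = 1/12
(3j)²=2/21 [(2 1 3; -1 -1 2)], sign=-1
⇒ 4πI² = 6/7
I = (+1)√(6/7/(4π)) = 0.26116903

0.261169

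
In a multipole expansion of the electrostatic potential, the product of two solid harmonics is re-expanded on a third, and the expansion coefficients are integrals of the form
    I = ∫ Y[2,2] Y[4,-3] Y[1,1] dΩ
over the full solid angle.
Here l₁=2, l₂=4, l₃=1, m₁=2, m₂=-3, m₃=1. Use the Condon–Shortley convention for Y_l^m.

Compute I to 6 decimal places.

l₃=1 ∉ [2,6] — triangle fails ⇒ I = 0

0.000000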